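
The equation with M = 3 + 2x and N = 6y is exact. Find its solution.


Check exactness: ∂M/∂y = 0 and ∂N/∂x = 0; equal, so the equation is exact.
Integrate M with respect to x (treating y as constant): ∫M dx = 3x + x^2 + h(y).
Differentiate w.r.t. y and set equal to N: the x-dependent terms already match, leaving h'(y) = 6y. Integrate: h(y) = 3y^2.
So F(x,y) = 3x + 3y^2 + x^2.
General solution: 3x + 3y^2 + x^2 = C.


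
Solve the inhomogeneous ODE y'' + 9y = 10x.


Homogeneous: r² + 9 = 0 ⇒ r = ±3i, y_h = C₁cos(3x) + C₂sin(3x).
Polynomial forcing; try y_p = Ax + B. Then y_p'' + 9 y_p = 9(Ax + B) = 10x, so B = 0 and A = 10/9.
General solution: y = C₁cos(3x) + C₂sin(3x) + (10/9)x.


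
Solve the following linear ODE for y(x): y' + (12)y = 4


P(x) = 12, Q(x) = 4; integrating factor μ = e^(12x).
(μ y)' = 4e^(12x) ⇒ μ y = (1/3)e^(12x) + C.
Divide by μ: y = 1/3 + Ce^(-12x).


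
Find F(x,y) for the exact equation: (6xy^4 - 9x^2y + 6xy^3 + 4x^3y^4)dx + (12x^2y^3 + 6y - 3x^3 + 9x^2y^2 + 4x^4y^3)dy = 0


Check exactness: ∂M/∂y = 24xy^3 - 9x^2 + 18xy^2 + 16x^3y^3 and ∂N/∂x = 24xy^3 - 9x^2 + 18xy^2 + 16x^3y^3; equal, so the equation is exact.
Integrate M with respect to x (treating y as constant): ∫M dx = 3x^2y^4 - 3x^3y + 3x^2y^3 + x^4y^4 + h(y).
Differentiate w.r.t. y and set equal to N: the x-dependent terms already match, leaving h'(y) = 6y. Integrate: h(y) = 3y^2.
So F(x,y) = 3x^2y^4 + 3y^2 - 3x^3y + 3x^2y^3 + x^4y^4.
General solution: 3x^2y^4 + 3y^2 - 3x^3y + 3x^2y^3 + x^4y^4 = C.


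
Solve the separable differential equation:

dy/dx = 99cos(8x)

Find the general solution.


g(y) = 1, so integrate directly: y = ∫ 99cos(8x) dx = (99/8)sin(8x) + C.


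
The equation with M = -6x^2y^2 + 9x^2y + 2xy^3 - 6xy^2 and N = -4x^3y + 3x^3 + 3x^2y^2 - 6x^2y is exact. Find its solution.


Check exactness: ∂M/∂y = -12x^2y + 9x^2 + 6xy^2 - 12xy and ∂N/∂x = -12x^2y + 9x^2 + 6xy^2 - 12xy; equal, so the equation is exact.
Integrate M with respect to x (treating y as constant): ∫M dx = -2x^3y^2 + 3x^3y + x^2y^3 - 3x^2y^2 + h(y).
Differentiate w.r.t. y and set equal to N: all terms match, so h'(y) = 0 and h is a constant absorbed into C.
General solution: -2x^3y^2 + 3x^3y + x^2y^3 - 3x^2y^2 = C.


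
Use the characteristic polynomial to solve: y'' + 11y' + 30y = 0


Characteristic equation: r² + 11r + 30 = 0.
Factor: (r + 5)(r + 6) = 0 ⇒ r = -5, -6 (distinct real).
General solution: y = C₁e^(-5x) + C₂e^(-6x).


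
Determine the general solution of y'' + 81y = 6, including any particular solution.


Homogeneous part: r² + 81 = 0 ⇒ r = ±9i, so y_h = C₁cos(9x) + C₂sin(9x).
Try constant y_p = A; plug in: 81A = 6 ⇒ A = 2/27.
General solution: y = C₁cos(9x) + C₂sin(9x) + 2/27.


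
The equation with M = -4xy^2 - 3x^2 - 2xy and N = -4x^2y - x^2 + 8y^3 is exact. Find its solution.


Check exactness: ∂M/∂y = -8xy - 2x and ∂N/∂x = -8xy - 2x; equal, so the equation is exact.
Integrate M with respect to x (treating y as constant): ∫M dx = -2x^2y^2 - x^3 - x^2y + h(y).
Differentiate w.r.t. y and set equal to N: the x-dependent terms already match, leaving h'(y) = 8y^3. Integrate: h(y) = 2y^4.
So F(x,y) = -2x^2y^2 - x^3 - x^2y + 2y^4.
General solution: -2x^2y^2 - x^3 - x^2y + 2y^4 = C.


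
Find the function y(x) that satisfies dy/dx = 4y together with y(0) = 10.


General solution of y' = 4y is y = Ce^(4x).
Apply y(0) = 10: C = 10.
Particular solution: y = 10e^(4x).


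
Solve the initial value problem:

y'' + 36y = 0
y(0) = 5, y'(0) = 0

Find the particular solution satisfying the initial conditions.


Characteristic roots of r² + 36 = 0 are ±6i, so y = C₁cos(6x) + C₂sin(6x).
Apply y(0) = 5: C₁ = 5. Differentiate and apply y'(0) = 0: 6·C₂ = 0, so C₂ = 0.
Particular solution: y = 5cos(6x).


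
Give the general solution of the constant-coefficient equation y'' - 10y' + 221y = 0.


Characteristic equation: r² - 10r + 221 = 0.
Discriminant is negative; roots r = 5 ± 14i (complex conjugate pair).
General solution uses e^(α x)(C₁ cos(β x) + C₂ sin(β x)): y = e^(5x)(C₁cos(14x) + C₂sin(14x)).


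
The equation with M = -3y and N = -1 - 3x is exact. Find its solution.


Check exactness: ∂M/∂y = -3 and ∂N/∂x = -3; equal, so the equation is exact.
Integrate M with respect to x (treating y as constant): ∫M dx = -3xy + h(y).
Differentiate w.r.t. y and set equal to N: the x-dependent terms already match, leaving h'(y) = -1. Integrate: h(y) = -y.
So F(x,y) = -y - 3xy.
General solution: -y - 3xy = C.


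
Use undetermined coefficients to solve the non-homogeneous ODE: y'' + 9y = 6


Homogeneous part: r² + 9 = 0 ⇒ r = ±3i, so y_h = C₁cos(3x) + C₂sin(3x).
Try constant y_p = A; plug in: 9A = 6 ⇒ A = 2/3.
General solution: y = C₁cos(3x) + C₂sin(3x) + 2/3.


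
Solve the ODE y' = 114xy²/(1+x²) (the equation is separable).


Separate: dy/y² = 114x/(1+x²) dx.
Integrate LHS: ∫ dy/y² = -1/y.
Integrate RHS via u = 1+x²: 57ln(1+x²) + C.
Result: -1/y = 57ln(1+x²) + C.


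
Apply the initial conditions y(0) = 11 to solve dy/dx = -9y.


General solution of y' = -9y is y = Ce^(-9x).
Apply y(0) = 11: C = 11.
Particular solution: y = 11e^(-9x).


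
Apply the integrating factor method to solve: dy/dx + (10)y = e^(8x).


P(x) = 10 ⇒ μ = e^(10x).
(μ y)' = e^(18x) ⇒ μ y = e^(18x)/18 + C.
Divide by μ: y = (1/18)e^(8x) + Ce^(-10x).


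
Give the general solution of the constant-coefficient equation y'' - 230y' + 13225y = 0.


Characteristic equation: r² - 230r + 13225 = 0, i.e. (r - 115)² = 0.
Repeated root r = 115; include an x factor for the second linearly independent solution.
General solution: y = (C₁ + C₂x)e^(115x).


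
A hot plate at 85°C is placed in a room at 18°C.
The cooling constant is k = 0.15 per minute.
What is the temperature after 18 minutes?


Newton's law: dT/dt = -k(T - T_a) has solution T(t) = T_a + (T₀ - T_a)e^(-kt).
Plug in T_a = 18, T₀ = 85, k = 0.15, t = 18: T(18) = 18 + (67)e^(-2.70) ≈ 22.5°C.


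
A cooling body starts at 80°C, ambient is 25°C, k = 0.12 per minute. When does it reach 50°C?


From T(t) = T_a + (T₀ - T_a)e^(-kt), set T(t) = 50:
(50 - 25) / (80 - 25) = e^(-0.12t), so t = -ln(0.455)/0.12 ≈ 6.6 minutes.


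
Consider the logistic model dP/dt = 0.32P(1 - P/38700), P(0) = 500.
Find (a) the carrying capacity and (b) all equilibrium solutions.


Logistic ODE dP/dt = 0.32P(1 - P/38700) has equilibria where dP/dt = 0, i.e. P = 0 or P = 38700.
The coefficient (1 - P/K) = 0 when P = K, identifying K = 38700 as the carrying capacity.
(a) K = 38700; (b) equilibria P = 0 and P = 38700.


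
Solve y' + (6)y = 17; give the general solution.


P(x) = 6, Q(x) = 17; integrating factor μ = e^(6x).
(μ y)' = 17e^(6x) ⇒ μ y = (17/6)e^(6x) + C.
Divide by μ: y = 17/6 + Ce^(-6x).


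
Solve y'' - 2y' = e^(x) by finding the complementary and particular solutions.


Characteristic roots of r² - 2r = 0 are 2, 0.
y_h = C₁e^(2x) + C₂.
Forcing exponent 1 is not a characteristic root; try y_p = Ae^(x).
Substitute: A·(1 + (-2)·1 + (0)) = A·-1 = 1, so A = -1.
General solution: y = C₁e^(2x) + C₂ - e^(x).


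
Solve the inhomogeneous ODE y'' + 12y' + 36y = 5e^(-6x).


Characteristic polynomial (r + 6)² = 0; repeated root r = -6.
y_h = (C₁ + C₂x)e^(-6x). Forcing matches the repeated root (resonance), so try y_p = Ax² e^(-6x).
Substitute and solve for A: 2A = 5, so A = 5/2.
General solution: y = (C₁ + C₂x + (5/2)x²)e^(-6x).


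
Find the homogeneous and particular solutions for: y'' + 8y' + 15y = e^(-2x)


Characteristic roots of r² + 8r + 15 = 0 are -3, -5.
y_h = C₁e^(-3x) + C₂e^(-5x).
Forcing exponent -2 is not a characteristic root; try y_p = Ae^(-2x).
Substitute: A·(4 + (8)·-2 + (15)) = A·3 = 1, so A = 1/3.
General solution: y = C₁e^(-3x) + C₂e^(-5x) + (1/3)e^(-2x).


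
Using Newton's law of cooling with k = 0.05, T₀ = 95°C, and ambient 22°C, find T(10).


Newton's law: dT/dt = -k(T - T_a) has solution T(t) = T_a + (T₀ - T_a)e^(-kt).
Plug in T_a = 22, T₀ = 95, k = 0.05, t = 10: T(10) = 22 + (73)e^(-0.50) ≈ 66.3°C.


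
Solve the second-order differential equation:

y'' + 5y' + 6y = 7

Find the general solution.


Characteristic roots of r² + 5r + 6 = 0 are -3, -2.
y_h = C₁e^(-3x) + C₂e^(-2x).
Constant forcing; try y_p = A. Then 6A = 7 ⇒ A = 7/6.
General solution: y = C₁e^(-3x) + C₂e^(-2x) + 7/6.


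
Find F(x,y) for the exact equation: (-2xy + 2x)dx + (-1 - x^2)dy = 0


Check exactness: ∂M/∂y = -2x and ∂N/∂x = -2x; equal, so the equation is exact.
Integrate M with respect to x (treating y as constant): ∫M dx = -x^2y + x^2 + h(y).
Differentiate w.r.t. y and set equal to N: the x-dependent terms already match, leaving h'(y) = -1. Integrate: h(y) = -y.
So F(x,y) = -y - x^2y + x^2.
General solution: -y - x^2y + x^2 = C.


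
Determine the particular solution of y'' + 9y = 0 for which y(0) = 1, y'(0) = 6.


Characteristic roots of r² + 9 = 0 are ±3i, so y = C₁cos(3x) + C₂sin(3x).
Apply y(0) = 1: C₁ = 1. Differentiate and apply y'(0) = 6: 3·C₂ = 6, so C₂ = 2.
Particular solution: y = cos(3x) + 2sin(3x).


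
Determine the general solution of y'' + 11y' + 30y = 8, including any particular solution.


Characteristic roots of r² + 11r + 30 = 0 are -5, -6.
y_h = C₁e^(-5x) + C₂e^(-6x).
Constant forcing; try y_p = A. Then 30A = 8 ⇒ A = 4/15.
General solution: y = C₁e^(-5x) + C₂e^(-6x) + 4/15.


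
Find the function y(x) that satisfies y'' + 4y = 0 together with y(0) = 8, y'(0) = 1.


Characteristic roots of r² + 4 = 0 are ±2i, so y = C₁cos(2x) + C₂sin(2x).
Apply y(0) = 8: C₁ = 8. Differentiate and apply y'(0) = 1: 2·C₂ = 1, so C₂ = 1/2.
Particular solution: y = 8cos(2x) + (1/2)sin(2x).


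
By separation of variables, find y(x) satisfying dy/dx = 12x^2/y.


Separate variables: y dy = 12x^2 dx.
Integrate both sides: y²/2 = 4x^3 + C₀.
Multiply by 2: y² = 8x^3 + C.


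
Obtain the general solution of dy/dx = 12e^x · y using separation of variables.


Separate variables: dy/y = 12e^x dx.
Integrate: ln|y| = 12e^x + C₀.
Exponentiate: y = Ce^(12e^x).


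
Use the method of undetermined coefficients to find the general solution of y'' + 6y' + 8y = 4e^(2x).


Characteristic roots of r² + 6r + 8 = 0 are -2, -4.
y_h = C₁e^(-2x) + C₂e^(-4x).
Forcing exponent 2 is not a characteristic root; try y_p = Ae^(2x).
Substitute: A·(4 + (6)·2 + (8)) = A·24 = 4, so A = 1/6.
General solution: y = C₁e^(-2x) + C₂e^(-4x) + (1/6)e^(2x).


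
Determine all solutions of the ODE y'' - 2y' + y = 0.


Characteristic equation: r² - 2r + 1 = 0, i.e. (r - 1)² = 0.
Repeated root r = 1; include an x factor for the second linearly independent solution.
General solution: y = (C₁ + C₂x)e^(x).


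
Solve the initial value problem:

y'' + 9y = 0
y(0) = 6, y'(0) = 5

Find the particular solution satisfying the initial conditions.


Characteristic roots of r² + 9 = 0 are ±3i, so y = C₁cos(3x) + C₂sin(3x).
Apply y(0) = 6: C₁ = 6. Differentiate and apply y'(0) = 5: 3·C₂ = 5, so C₂ = 5/3.
Particular solution: y = 6cos(3x) + (5/3)sin(3x).


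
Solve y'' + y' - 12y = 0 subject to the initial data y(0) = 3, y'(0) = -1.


Characteristic roots of r² + r - 12 = 0 are -4, 3.
General solution y = c₁ e^(-4x) + c₂ e^(3x).
Apply y(0) = 3: c₁ + c₂ = 3. Apply y'(0) = -1: -4 c₁ + 3 c₂ = -1.
Solve: c₁ = 10/7, c₂ = 11/7.
Particular solution: y = (10/7)e^(-4x) + (11/7)e^(3x).


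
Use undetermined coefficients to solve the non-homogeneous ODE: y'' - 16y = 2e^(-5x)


Characteristic roots of r² - 16 = 0 are -4, 4.
y_h = C₁e^(-4x) + C₂e^(4x).
Forcing exponent -5 is not a characteristic root; try y_p = Ae^(-5x).
Substitute: A·(25 + (0)·-5 + (-16)) = A·9 = 2, so A = 2/9.
General solution: y = C₁e^(-4x) + C₂e^(4x) + (2/9)e^(-5x).


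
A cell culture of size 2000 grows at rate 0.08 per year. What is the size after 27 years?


The ODE dP/dt = 0.08P has solution P(t) = P(0)e^(0.08t).
Substitute P(0) = 2000 and t = 27: P(27) = 2000 e^(2.16) ≈ 17342.


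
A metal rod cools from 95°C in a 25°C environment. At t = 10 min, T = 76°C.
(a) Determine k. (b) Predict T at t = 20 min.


Newton's law: T(t) = T_a + (T₀ - T_a)e^(-kt).
(a) Use T(10) = 76: (76 - 25)/(95 - 25) = e^(-k·10), so k = -ln(0.729)/10 ≈ 0.0317.
(b) Apply k to t = 20: T(20) = 25 + (70)e^(-0.633) ≈ 62.2°C.


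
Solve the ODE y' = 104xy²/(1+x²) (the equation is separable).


Separate: dy/y² = 104x/(1+x²) dx.
Integrate LHS: ∫ dy/y² = -1/y.
Integrate RHS via u = 1+x²: 52ln(1+x²) + C.
Result: -1/y = 52ln(1+x²) + C.


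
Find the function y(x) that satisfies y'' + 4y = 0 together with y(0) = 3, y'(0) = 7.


Characteristic roots of r² + 4 = 0 are ±2i, so y = C₁cos(2x) + C₂sin(2x).
Apply y(0) = 3: C₁ = 3. Differentiate and apply y'(0) = 7: 2·C₂ = 7, so C₂ = 7/2.
Particular solution: y = 3cos(2x) + (7/2)sin(2x).


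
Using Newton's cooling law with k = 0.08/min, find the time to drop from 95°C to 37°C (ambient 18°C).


From T(t) = T_a + (T₀ - T_a)e^(-kt), set T(t) = 37:
(37 - 18) / (95 - 18) = e^(-0.08t), so t = -ln(0.247)/0.08 ≈ 17.5 minutes.


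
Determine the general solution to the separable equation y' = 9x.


Integrate both sides with respect to x: y = ∫ 9x dx = (9/2)x^2 + C.


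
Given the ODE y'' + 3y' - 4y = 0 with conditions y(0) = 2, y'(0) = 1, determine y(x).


Characteristic roots of r² + 3r - 4 = 0 are 1, -4.
General solution y = c₁ e^(x) + c₂ e^(-4x).
Apply y(0) = 2: c₁ + c₂ = 2. Apply y'(0) = 1: 1 c₁ - 4 c₂ = 1.
Solve: c₁ = 9/5, c₂ = 1/5.
Particular solution: y = (9/5)e^(x) + (1/5)e^(-4x).


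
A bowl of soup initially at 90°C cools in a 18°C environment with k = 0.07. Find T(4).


Newton's law: dT/dt = -k(T - T_a) has solution T(t) = T_a + (T₀ - T_a)e^(-kt).
Plug in T_a = 18, T₀ = 90, k = 0.07, t = 4: T(4) = 18 + (72)e^(-0.28) ≈ 72.4°C.


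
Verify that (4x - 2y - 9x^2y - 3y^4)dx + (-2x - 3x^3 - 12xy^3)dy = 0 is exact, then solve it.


Check exactness: ∂M/∂y = -2 - 9x^2 - 12y^3 and ∂N/∂x = -2 - 9x^2 - 12y^3; equal, so the equation is exact.
Integrate M with respect to x (treating y as constant): ∫M dx = 2x^2 - 2xy - 3x^3y - 3xy^4 + h(y).
Differentiate w.r.t. y and set equal to N: all terms match, so h'(y) = 0 and h is a constant absorbed into C.
General solution: 2x^2 - 2xy - 3x^3y - 3xy^4 = C.


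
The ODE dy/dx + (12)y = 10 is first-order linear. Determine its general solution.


P(x) = 12, Q(x) = 10; integrating factor μ = e^(12x).
(μ y)' = 10e^(12x) ⇒ μ y = (5/6)e^(12x) + C.
Divide by μ: y = 5/6 + Ce^(-12x).


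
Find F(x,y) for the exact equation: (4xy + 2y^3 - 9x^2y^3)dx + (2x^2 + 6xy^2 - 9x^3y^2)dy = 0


Check exactness: ∂M/∂y = 4x + 6y^2 - 27x^2y^2 and ∂N/∂x = 4x + 6y^2 - 27x^2y^2; equal, so the equation is exact.
Integrate M with respect to x (treating y as constant): ∫M dx = 2x^2y + 2xy^3 - 3x^3y^3 + h(y).
Differentiate w.r.t. y and set equal to N: all terms match, so h'(y) = 0 and h is a constant absorbed into C.
General solution: 2x^2y + 2xy^3 - 3x^3y^3 = C.


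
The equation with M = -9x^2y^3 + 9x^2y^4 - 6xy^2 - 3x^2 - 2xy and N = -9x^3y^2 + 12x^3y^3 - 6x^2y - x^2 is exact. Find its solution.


Check exactness: ∂M/∂y = -27x^2y^2 + 36x^2y^3 - 12xy - 2x and ∂N/∂x = -27x^2y^2 + 36x^2y^3 - 12xy - 2x; equal, so the equation is exact.
Integrate M with respect to x (treating y as constant): ∫M dx = -3x^3y^3 + 3x^3y^4 - 3x^2y^2 - x^3 - x^2y + h(y).
Differentiate w.r.t. y and set equal to N: all terms match, so h'(y) = 0 and h is a constant absorbed into C.
General solution: -3x^3y^3 + 3x^3y^4 - 3x^2y^2 - x^3 - x^2y = C.


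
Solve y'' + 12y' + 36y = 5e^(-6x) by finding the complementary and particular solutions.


Characteristic polynomial (r + 6)² = 0; repeated root r = -6.
y_h = (C₁ + C₂x)e^(-6x). Forcing matches the repeated root (resonance), so try y_p = Ax² e^(-6x).
Substitute and solve for A: 2A = 5, so A = 5/2.
General solution: y = (C₁ + C₂x + (5/2)x²)e^(-6x).


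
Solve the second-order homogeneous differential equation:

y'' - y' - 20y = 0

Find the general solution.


Characteristic equation: r² - r - 20 = 0.
Factor: (r - 5)(r + 4) = 0 ⇒ r = 5, -4 (distinct real).
General solution: y = C₁e^(5x) + C₂e^(-4x).


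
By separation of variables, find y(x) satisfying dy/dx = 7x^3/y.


Separate variables: y dy = 7x^3 dx.
Integrate both sides: y²/2 = (7/4)x^4 + C₀.
Multiply by 2: y² = (7/2)x^4 + C.


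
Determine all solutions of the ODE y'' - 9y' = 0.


Characteristic equation: r² - 9r = 0.
Factor: (r - 9)(r - 0) = 0 ⇒ r = 9, 0 (distinct real).
General solution: y = C₁e^(9x) + C₂.


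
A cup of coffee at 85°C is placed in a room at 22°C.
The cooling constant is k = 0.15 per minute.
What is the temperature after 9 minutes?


Newton's law: dT/dt = -k(T - T_a) has solution T(t) = T_a + (T₀ - T_a)e^(-kt).
Plug in T_a = 22, T₀ = 85, k = 0.15, t = 9: T(9) = 22 + (63)e^(-1.35) ≈ 38.3°C.


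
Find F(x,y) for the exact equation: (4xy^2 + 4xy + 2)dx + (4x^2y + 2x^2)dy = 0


Check exactness: ∂M/∂y = 8xy + 4x and ∂N/∂x = 8xy + 4x; equal, so the equation is exact.
Integrate M with respect to x (treating y as constant): ∫M dx = 2x^2y^2 + 2x^2y + 2x + h(y).
Differentiate w.r.t. y and set equal to N: all terms match, so h'(y) = 0 and h is a constant absorbed into C.
General solution: 2x^2y^2 + 2x^2y + 2x = C.


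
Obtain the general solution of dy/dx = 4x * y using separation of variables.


Separate variables: dy/y = 4x dx.
Integrate: ln|y| = 2x^2 + C₀.
Exponentiate: y = Ce^(2x^2).


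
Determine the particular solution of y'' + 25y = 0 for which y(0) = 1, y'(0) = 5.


Characteristic roots of r² + 25 = 0 are ±5i, so y = C₁cos(5x) + C₂sin(5x).
Apply y(0) = 1: C₁ = 1. Differentiate and apply y'(0) = 5: 5·C₂ = 5, so C₂ = 1.
Particular solution: y = cos(5x) + sin(5x).


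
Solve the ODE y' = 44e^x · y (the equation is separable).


Separate variables: dy/y = 44e^x dx.
Integrate: ln|y| = 44e^x + C₀.
Exponentiate: y = Ce^(44e^x).


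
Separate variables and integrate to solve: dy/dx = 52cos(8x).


g(y) = 1, so integrate directly: y = ∫ 52cos(8x) dx = (13/2)sin(8x) + C.


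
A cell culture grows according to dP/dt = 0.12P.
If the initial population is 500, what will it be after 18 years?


The ODE dP/dt = 0.12P has solution P(t) = P(0)e^(0.12t).
Substitute P(0) = 500 and t = 18: P(18) = 500 e^(2.16) ≈ 4336.


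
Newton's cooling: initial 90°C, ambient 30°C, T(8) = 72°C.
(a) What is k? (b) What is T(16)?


Newton's law: T(t) = T_a + (T₀ - T_a)e^(-kt).
(a) Use T(8) = 72: (72 - 30)/(90 - 30) = e^(-k·8), so k = -ln(0.700)/8 ≈ 0.0446.
(b) Apply k to t = 16: T(16) = 30 + (60)e^(-0.713) ≈ 59.4°C.


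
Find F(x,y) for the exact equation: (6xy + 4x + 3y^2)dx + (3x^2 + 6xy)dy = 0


Check exactness: ∂M/∂y = 6x + 6y and ∂N/∂x = 6x + 6y; equal, so the equation is exact.
Integrate M with respect to x (treating y as constant): ∫M dx = 3x^2y + 2x^2 + 3xy^2 + h(y).
Differentiate w.r.t. y and set equal to N: all terms match, so h'(y) = 0 and h is a constant absorbed into C.
General solution: 3x^2y + 2x^2 + 3xy^2 = C.


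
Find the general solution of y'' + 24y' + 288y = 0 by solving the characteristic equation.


Characteristic equation: r² + 24r + 288 = 0.
Discriminant is negative; roots r = -12 ± 12i (complex conjugate pair).
General solution uses e^(α x)(C₁ cos(β x) + C₂ sin(β x)): y = e^(-12x)(C₁cos(12x) + C₂sin(12x)).


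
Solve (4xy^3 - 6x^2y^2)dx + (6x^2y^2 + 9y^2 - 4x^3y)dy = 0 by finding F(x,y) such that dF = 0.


Check exactness: ∂M/∂y = 12xy^2 - 12x^2y and ∂N/∂x = 12xy^2 - 12x^2y; equal, so the equation is exact.
Integrate M with respect to x (treating y as constant): ∫M dx = 2x^2y^3 - 2x^3y^2 + h(y).
Differentiate w.r.t. y and set equal to N: the x-dependent terms already match, leaving h'(y) = 9y^2. Integrate: h(y) = 3y^3.
So F(x,y) = 2x^2y^3 + 3y^3 - 2x^3y^2.
General solution: 2x^2y^3 + 3y^3 - 2x^3y^2 = C.


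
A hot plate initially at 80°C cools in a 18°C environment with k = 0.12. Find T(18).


Newton's law: dT/dt = -k(T - T_a) has solution T(t) = T_a + (T₀ - T_a)e^(-kt).
Plug in T_a = 18, T₀ = 80, k = 0.12, t = 18: T(18) = 18 + (62)e^(-2.16) ≈ 25.2°C.


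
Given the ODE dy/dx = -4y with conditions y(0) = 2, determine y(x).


General solution of y' = -4y is y = Ce^(-4x).
Apply y(0) = 2: C = 2.
Particular solution: y = 2e^(-4x).


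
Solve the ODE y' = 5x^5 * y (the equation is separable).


Separate variables: dy/y = 5x^5 dx.
Integrate: ln|y| = (5/6)x^6 + C₀.
Exponentiate: y = Ce^((5/6)x^6).


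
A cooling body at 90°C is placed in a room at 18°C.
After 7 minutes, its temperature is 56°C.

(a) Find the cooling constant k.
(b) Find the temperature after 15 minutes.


Newton's law: T(t) = T_a + (T₀ - T_a)e^(-kt).
(a) Use T(7) = 56: (56 - 18)/(90 - 18) = e^(-k·7), so k = -ln(0.528)/7 ≈ 0.0913.
(b) Apply k to t = 15: T(15) = 18 + (72)e^(-1.369) ≈ 36.3°C.


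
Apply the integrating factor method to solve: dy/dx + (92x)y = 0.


P(x) = 92x ⇒ μ = e^(46x²).
Q(x) = 0 so μ y is constant: y = Ce^(-46x²).


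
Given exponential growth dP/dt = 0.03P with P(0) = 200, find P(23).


The ODE dP/dt = 0.03P has solution P(t) = P(0)e^(0.03t).
Substitute P(0) = 200 and t = 23: P(23) = 200 e^(0.69) ≈ 399.


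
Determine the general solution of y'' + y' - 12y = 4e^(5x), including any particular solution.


Characteristic roots of r² + r - 12 = 0 are -4, 3.
y_h = C₁e^(-4x) + C₂e^(3x).
Forcing exponent 5 is not a characteristic root; try y_p = Ae^(5x).
Substitute: A·(25 + (1)·5 + (-12)) = A·18 = 4, so A = 2/9.
General solution: y = C₁e^(-4x) + C₂e^(3x) + (2/9)e^(5x).


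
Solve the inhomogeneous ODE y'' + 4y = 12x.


Homogeneous: r² + 4 = 0 ⇒ r = ±2i, y_h = C₁cos(2x) + C₂sin(2x).
Polynomial forcing; try y_p = Ax + B. Then y_p'' + 4 y_p = 4(Ax + B) = 12x, so B = 0 and A = 3.
General solution: y = C₁cos(2x) + C₂sin(2x) + 3x.


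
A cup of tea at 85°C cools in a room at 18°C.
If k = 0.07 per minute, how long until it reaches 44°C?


From T(t) = T_a + (T₀ - T_a)e^(-kt), set T(t) = 44:
(44 - 18) / (85 - 18) = e^(-0.07t), so t = -ln(0.388)/0.07 ≈ 13.5 minutes.


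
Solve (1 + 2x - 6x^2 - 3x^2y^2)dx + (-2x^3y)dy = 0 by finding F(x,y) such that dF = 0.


Check exactness: ∂M/∂y = -6x^2y and ∂N/∂x = -6x^2y; equal, so the equation is exact.
Integrate M with respect to x (treating y as constant): ∫M dx = x + x^2 - 2x^3 - x^3y^2 + h(y).
Differentiate w.r.t. y and set equal to N: all terms match, so h'(y) = 0 and h is a constant absorbed into C.
General solution: x + x^2 - 2x^3 - x^3y^2 = C.


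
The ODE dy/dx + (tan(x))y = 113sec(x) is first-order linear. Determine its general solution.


P(x) = tan(x) ⇒ μ = e^(∫tan(x)dx) = sec(x).
(sec(x) y)' = 113sec²(x) ⇒ sec(x) y = 113tan(x) + C.
Multiply by cos(x): y = 113sin(x) + C·cos(x).


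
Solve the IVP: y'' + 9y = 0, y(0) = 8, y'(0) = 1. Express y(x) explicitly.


Characteristic roots of r² + 9 = 0 are ±3i, so y = C₁cos(3x) + C₂sin(3x).
Apply y(0) = 8: C₁ = 8. Differentiate and apply y'(0) = 1: 3·C₂ = 1, so C₂ = 1/3.
Particular solution: y = 8cos(3x) + (1/3)sin(3x).


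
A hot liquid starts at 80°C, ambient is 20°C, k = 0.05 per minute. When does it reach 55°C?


From T(t) = T_a + (T₀ - T_a)e^(-kt), set T(t) = 55:
(55 - 20) / (80 - 20) = e^(-0.05t), so t = -ln(0.583)/0.05 ≈ 10.8 minutes.


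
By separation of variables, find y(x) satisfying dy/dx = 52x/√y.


Separate: √y dy = 52x dx.
Integrate: (2/3)y^(3/2) = 26x² + C.


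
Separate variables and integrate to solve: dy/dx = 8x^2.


Integrate both sides with respect to x: y = ∫ 8x^2 dx = (8/3)x^3 + C.


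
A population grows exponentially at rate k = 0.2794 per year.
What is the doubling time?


Exponential growth: P(t) = P₀ e^(0.2794t). Set P(t)/P₀ = 2: e^(0.2794t) = 2.
Solve: t = ln(2)/0.2794 ≈ 2.48 years.


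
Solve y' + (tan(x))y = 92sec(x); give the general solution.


P(x) = tan(x) ⇒ μ = e^(∫tan(x)dx) = sec(x).
(sec(x) y)' = 92sec²(x) ⇒ sec(x) y = 92tan(x) + C.
Multiply by cos(x): y = 92sin(x) + C·cos(x).


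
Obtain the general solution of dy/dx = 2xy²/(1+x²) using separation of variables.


Separate: dy/y² = 2x/(1+x²) dx.
Integrate LHS: ∫ dy/y² = -1/y.
Integrate RHS via u = 1+x²: ln(1+x²) + C.
Result: -1/y = ln(1+x²) + C.


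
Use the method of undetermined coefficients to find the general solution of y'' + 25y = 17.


Homogeneous part: r² + 25 = 0 ⇒ r = ±5i, so y_h = C₁cos(5x) + C₂sin(5x).
Try constant y_p = A; plug in: 25A = 17 ⇒ A = 17/25.
General solution: y = C₁cos(5x) + C₂sin(5x) + 17/25.


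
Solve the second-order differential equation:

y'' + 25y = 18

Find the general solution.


Homogeneous part: r² + 25 = 0 ⇒ r = ±5i, so y_h = C₁cos(5x) + C₂sin(5x).
Try constant y_p = A; plug in: 25A = 18 ⇒ A = 18/25.
General solution: y = C₁cos(5x) + C₂sin(5x) + 18/25.


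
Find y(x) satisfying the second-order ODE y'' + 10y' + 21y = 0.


Characteristic equation: r² + 10r + 21 = 0.
Factor: (r + 7)(r + 3) = 0 ⇒ r = -7, -3 (distinct real).
General solution: y = C₁e^(-7x) + C₂e^(-3x).


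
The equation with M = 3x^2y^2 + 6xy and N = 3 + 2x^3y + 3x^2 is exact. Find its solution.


Check exactness: ∂M/∂y = 6x^2y + 6x and ∂N/∂x = 6x^2y + 6x; equal, so the equation is exact.
Integrate M with respect to x (treating y as constant): ∫M dx = x^3y^2 + 3x^2y + h(y).
Differentiate w.r.t. y and set equal to N: the x-dependent terms already match, leaving h'(y) = 3. Integrate: h(y) = 3y.
So F(x,y) = 3y + x^3y^2 + 3x^2y.
General solution: 3y + x^3y^2 + 3x^2y = C.


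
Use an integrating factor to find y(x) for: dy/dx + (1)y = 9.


P(x) = 1, Q(x) = 9; integrating factor μ = e^(x).
(μ y)' = 9e^(x) ⇒ μ y = 9e^(x) + C.
Divide by μ: y = 9 + Ce^(-x).


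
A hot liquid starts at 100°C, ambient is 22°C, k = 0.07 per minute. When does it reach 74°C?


From T(t) = T_a + (T₀ - T_a)e^(-kt), set T(t) = 74:
(74 - 22) / (100 - 22) = e^(-0.07t), so t = -ln(0.667)/0.07 ≈ 5.8 minutes.


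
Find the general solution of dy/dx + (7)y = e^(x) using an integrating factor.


P(x) = 7 ⇒ μ = e^(7x).
(μ y)' = e^(8x) ⇒ μ y = e^(8x)/8 + C.
Divide by μ: y = (1/8)e^(x) + Ce^(-7x).


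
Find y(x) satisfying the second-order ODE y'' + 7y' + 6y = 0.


Characteristic equation: r² + 7r + 6 = 0.
Factor: (r + 1)(r + 6) = 0 ⇒ r = -1, -6 (distinct real).
General solution: y = C₁e^(-x) + C₂e^(-6x).


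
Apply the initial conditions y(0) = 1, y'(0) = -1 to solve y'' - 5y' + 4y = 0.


Characteristic roots of r² - 5r + 4 = 0 are 4, 1.
General solution y = c₁ e^(4x) + c₂ e^(x).
Apply y(0) = 1: c₁ + c₂ = 1. Apply y'(0) = -1: 4 c₁ + 1 c₂ = -1.
Solve: c₁ = -2/3, c₂ = 5/3.
Particular solution: y = -(2/3)e^(4x) + (5/3)e^(x).


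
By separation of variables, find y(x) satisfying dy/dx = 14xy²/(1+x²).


Separate: dy/y² = 14x/(1+x²) dx.
Integrate LHS: ∫ dy/y² = -1/y.
Integrate RHS via u = 1+x²: 7ln(1+x²) + C.
Result: -1/y = 7ln(1+x²) + C.


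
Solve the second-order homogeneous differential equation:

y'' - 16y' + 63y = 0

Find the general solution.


Characteristic equation: r² - 16r + 63 = 0.
Factor: (r - 9)(r - 7) = 0 ⇒ r = 9, 7 (distinct real).
General solution: y = C₁e^(9x) + C₂e^(7x).


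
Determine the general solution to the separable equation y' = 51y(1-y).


Separate: dy/[y(1-y)] = 51 dx.
Partial fractions: 1/[y(1-y)] = 1/y + 1/(1-y).
Integrate: ln|y/(1-y)| = 51x + C₀.
Solve for y: y = 1/(1 + Ce^(-51x)).


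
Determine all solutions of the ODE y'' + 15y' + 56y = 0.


Characteristic equation: r² + 15r + 56 = 0.
Factor: (r + 7)(r + 8) = 0 ⇒ r = -7, -8 (distinct real).
General solution: y = C₁e^(-7x) + C₂e^(-8x).


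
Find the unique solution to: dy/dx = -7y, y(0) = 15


General solution of y' = -7y is y = Ce^(-7x).
Apply y(0) = 15: C = 15.
Particular solution: y = 15e^(-7x).


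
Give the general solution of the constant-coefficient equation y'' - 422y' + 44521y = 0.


Characteristic equation: r² - 422r + 44521 = 0, i.e. (r - 211)² = 0.
Repeated root r = 211; include an x factor for the second linearly independent solution.
General solution: y = (C₁ + C₂x)e^(211x).


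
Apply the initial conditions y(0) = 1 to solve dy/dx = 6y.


General solution of y' = 6y is y = Ce^(6x).
Apply y(0) = 1: C = 1.
Particular solution: y = e^(6x).


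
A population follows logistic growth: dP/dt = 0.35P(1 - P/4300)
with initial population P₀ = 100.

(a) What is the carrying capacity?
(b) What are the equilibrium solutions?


Logistic ODE dP/dt = 0.35P(1 - P/4300) has equilibria where dP/dt = 0, i.e. P = 0 or P = 4300.
The coefficient (1 - P/K) = 0 when P = K, identifying K = 4300 as the carrying capacity.
(a) K = 4300; (b) equilibria P = 0 and P = 4300.


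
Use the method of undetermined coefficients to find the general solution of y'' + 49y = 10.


Homogeneous part: r² + 49 = 0 ⇒ r = ±7i, so y_h = C₁cos(7x) + C₂sin(7x).
Try constant y_p = A; plug in: 49A = 10 ⇒ A = 10/49.
General solution: y = C₁cos(7x) + C₂sin(7x) + 10/49.


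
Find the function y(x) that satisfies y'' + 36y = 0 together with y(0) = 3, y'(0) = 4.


Characteristic roots of r² + 36 = 0 are ±6i, so y = C₁cos(6x) + C₂sin(6x).
Apply y(0) = 3: C₁ = 3. Differentiate and apply y'(0) = 4: 6·C₂ = 4, so C₂ = 2/3.
Particular solution: y = 3cos(6x) + (2/3)sin(6x).


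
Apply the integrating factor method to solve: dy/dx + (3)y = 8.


P(x) = 3, Q(x) = 8; integrating factor μ = e^(3x).
(μ y)' = 8e^(3x) ⇒ μ y = (8/3)e^(3x) + C.
Divide by μ: y = 8/3 + Ce^(-3x).


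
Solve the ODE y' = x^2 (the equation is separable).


Integrate both sides with respect to x: y = ∫ x^2 dx = (1/3)x^3 + C.


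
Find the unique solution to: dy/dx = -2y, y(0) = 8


General solution of y' = -2y is y = Ce^(-2x).
Apply y(0) = 8: C = 8.
Particular solution: y = 8e^(-2x).


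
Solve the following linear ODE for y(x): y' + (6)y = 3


P(x) = 6, Q(x) = 3; integrating factor μ = e^(6x).
(μ y)' = 3e^(6x) ⇒ μ y = (1/2)e^(6x) + C.
Divide by μ: y = 1/2 + Ce^(-6x).


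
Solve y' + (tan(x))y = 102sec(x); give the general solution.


P(x) = tan(x) ⇒ μ = e^(∫tan(x)dx) = sec(x).
(sec(x) y)' = 102sec²(x) ⇒ sec(x) y = 102tan(x) + C.
Multiply by cos(x): y = 102sin(x) + C·cos(x).


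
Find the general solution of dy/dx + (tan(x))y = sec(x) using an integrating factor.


P(x) = tan(x) ⇒ μ = e^(∫tan(x)dx) = sec(x).
(sec(x) y)' = sec²(x) ⇒ sec(x) y = tan(x) + C.
Multiply by cos(x): y = sin(x) + C·cos(x).


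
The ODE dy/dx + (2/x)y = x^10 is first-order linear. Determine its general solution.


P(x) = 2/x ⇒ μ = x^2.
(x^2 y)' = x^2·x^10 = x^12.
Integrate: x^2 y = x^13/(13) + C.
Solve for y: y = (1/13)x^11 + C/x^2.


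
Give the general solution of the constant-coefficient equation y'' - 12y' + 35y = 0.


Characteristic equation: r² - 12r + 35 = 0.
Factor: (r - 5)(r - 7) = 0 ⇒ r = 5, 7 (distinct real).
General solution: y = C₁e^(5x) + C₂e^(7x).


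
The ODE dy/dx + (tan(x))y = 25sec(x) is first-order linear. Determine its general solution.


P(x) = tan(x) ⇒ μ = e^(∫tan(x)dx) = sec(x).
(sec(x) y)' = 25sec²(x) ⇒ sec(x) y = 25tan(x) + C.
Multiply by cos(x): y = 25sin(x) + C·cos(x).


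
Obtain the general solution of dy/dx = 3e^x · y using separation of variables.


Separate variables: dy/y = 3e^x dx.
Integrate: ln|y| = 3e^x + C₀.
Exponentiate: y = Ce^(3e^x).


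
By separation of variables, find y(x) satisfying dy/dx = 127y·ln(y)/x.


Separate: dy/[y ln(y)] = 127 dx/x.
Substitute u = ln(y): du/u = 127 dx/x.
Integrate: ln|ln(y)| = 127ln|x| + C₀, hence ln(y) = C·x^127.


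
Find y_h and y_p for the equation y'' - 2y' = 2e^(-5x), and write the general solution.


Characteristic roots of r² - 2r = 0 are 0, 2.
y_h = C₁ + C₂e^(2x).
Forcing exponent -5 is not a characteristic root; try y_p = Ae^(-5x).
Substitute: A·(25 + (-2)·-5 + (0)) = A·35 = 2, so A = 2/35.
General solution: y = C₁ + C₂e^(2x) + (2/35)e^(-5x).


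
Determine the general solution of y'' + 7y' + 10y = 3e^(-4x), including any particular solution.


Characteristic roots of r² + 7r + 10 = 0 are -5, -2.
y_h = C₁e^(-5x) + C₂e^(-2x).
Forcing exponent -4 is not a characteristic root; try y_p = Ae^(-4x).
Substitute: A·(16 + (7)·-4 + (10)) = A·-2 = 3, so A = -3/2.
General solution: y = C₁e^(-5x) + C₂e^(-2x) - (3/2)e^(-4x).


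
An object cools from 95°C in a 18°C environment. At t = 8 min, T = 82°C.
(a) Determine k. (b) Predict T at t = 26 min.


Newton's law: T(t) = T_a + (T₀ - T_a)e^(-kt).
(a) Use T(8) = 82: (82 - 18)/(95 - 18) = e^(-k·8), so k = -ln(0.831)/8 ≈ 0.0231.
(b) Apply k to t = 26: T(26) = 18 + (77)e^(-0.601) ≈ 60.2°C.


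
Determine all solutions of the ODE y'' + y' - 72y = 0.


Characteristic equation: r² + r - 72 = 0.
Factor: (r + 9)(r - 8) = 0 ⇒ r = -9, 8 (distinct real).
General solution: y = C₁e^(-9x) + C₂e^(8x).


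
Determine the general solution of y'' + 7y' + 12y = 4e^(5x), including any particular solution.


Characteristic roots of r² + 7r + 12 = 0 are -3, -4.
y_h = C₁e^(-3x) + C₂e^(-4x).
Forcing exponent 5 is not a characteristic root; try y_p = Ae^(5x).
Substitute: A·(25 + (7)·5 + (12)) = A·72 = 4, so A = 1/18.
General solution: y = C₁e^(-3x) + C₂e^(-4x) + (1/18)e^(5x).


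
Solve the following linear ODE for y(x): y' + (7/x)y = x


P(x) = 7/x ⇒ μ = x^7.
(x^7 y)' = x^7·x^1 = x^8.
Integrate: x^7 y = x^9/(9) + C.
Solve for y: y = (1/9)x^2 + C/x^7.


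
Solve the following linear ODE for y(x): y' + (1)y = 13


P(x) = 1, Q(x) = 13; integrating factor μ = e^(x).
(μ y)' = 13e^(x) ⇒ μ y = 13e^(x) + C.
Divide by μ: y = 13 + Ce^(-x).


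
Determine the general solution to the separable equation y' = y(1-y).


Separate: dy/[y(1-y)] =  dx.
Partial fractions: 1/[y(1-y)] = 1/y + 1/(1-y).
Integrate: ln|y/(1-y)| = x + C₀.
Solve for y: y = 1/(1 + Ce^(-x)).


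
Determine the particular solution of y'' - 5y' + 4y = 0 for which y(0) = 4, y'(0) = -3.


Characteristic roots of r² - 5r + 4 = 0 are 4, 1.
General solution y = c₁ e^(4x) + c₂ e^(x).
Apply y(0) = 4: c₁ + c₂ = 4. Apply y'(0) = -3: 4 c₁ + 1 c₂ = -3.
Solve: c₁ = -7/3, c₂ = 19/3.
Particular solution: y = -(7/3)e^(4x) + (19/3)e^(x).


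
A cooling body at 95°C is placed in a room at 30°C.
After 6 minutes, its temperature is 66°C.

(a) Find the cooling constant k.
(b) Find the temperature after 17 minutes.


Newton's law: T(t) = T_a + (T₀ - T_a)e^(-kt).
(a) Use T(6) = 66: (66 - 30)/(95 - 30) = e^(-k·6), so k = -ln(0.554)/6 ≈ 0.0985.
(b) Apply k to t = 17: T(17) = 30 + (65)e^(-1.674) ≈ 42.2°C.


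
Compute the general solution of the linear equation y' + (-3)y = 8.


P(x) = -3 ⇒ μ = e^(-3x).
(μ y)' = 8e^(-3x) ⇒ μ y = -(8/3)e^(-3x) + C.
Divide by μ: y = -8/3 + Ce^(3x).


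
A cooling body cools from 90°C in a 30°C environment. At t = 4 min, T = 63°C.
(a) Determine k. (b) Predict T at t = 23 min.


Newton's law: T(t) = T_a + (T₀ - T_a)e^(-kt).
(a) Use T(4) = 63: (63 - 30)/(90 - 30) = e^(-k·4), so k = -ln(0.550)/4 ≈ 0.1495.
(b) Apply k to t = 23: T(23) = 30 + (60)e^(-3.438) ≈ 31.9°C.


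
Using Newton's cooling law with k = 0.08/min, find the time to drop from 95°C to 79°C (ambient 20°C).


From T(t) = T_a + (T₀ - T_a)e^(-kt), set T(t) = 79:
(79 - 20) / (95 - 20) = e^(-0.08t), so t = -ln(0.787)/0.08 ≈ 3.0 minutes.


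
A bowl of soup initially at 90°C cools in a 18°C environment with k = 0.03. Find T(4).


Newton's law: dT/dt = -k(T - T_a) has solution T(t) = T_a + (T₀ - T_a)e^(-kt).
Plug in T_a = 18, T₀ = 90, k = 0.03, t = 4: T(4) = 18 + (72)e^(-0.12) ≈ 81.9°C.


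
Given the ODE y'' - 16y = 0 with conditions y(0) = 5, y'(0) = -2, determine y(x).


Characteristic roots of r² - 16 = 0 are 4, -4.
General solution y = c₁ e^(4x) + c₂ e^(-4x).
Apply y(0) = 5: c₁ + c₂ = 5. Apply y'(0) = -2: 4 c₁ - 4 c₂ = -2.
Solve: c₁ = 9/4, c₂ = 11/4.
Particular solution: y = (9/4)e^(4x) + (11/4)e^(-4x).


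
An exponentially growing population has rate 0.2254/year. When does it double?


Exponential growth: P(t) = P₀ e^(0.2254t). Set P(t)/P₀ = 2: e^(0.2254t) = 2.
Solve: t = ln(2)/0.2254 ≈ 3.08 years.


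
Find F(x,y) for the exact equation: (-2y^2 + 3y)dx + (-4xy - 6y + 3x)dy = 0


Check exactness: ∂M/∂y = -4y + 3 and ∂N/∂x = -4y + 3; equal, so the equation is exact.
Integrate M with respect to x (treating y as constant): ∫M dx = -2xy^2 + 3xy + h(y).
Differentiate w.r.t. y and set equal to N: the x-dependent terms already match, leaving h'(y) = -6y. Integrate: h(y) = -3y^2.
So F(x,y) = -2xy^2 - 3y^2 + 3xy.
General solution: -2xy^2 - 3y^2 + 3xy = C.


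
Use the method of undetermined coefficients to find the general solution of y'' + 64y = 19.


Homogeneous part: r² + 64 = 0 ⇒ r = ±8i, so y_h = C₁cos(8x) + C₂sin(8x).
Try constant y_p = A; plug in: 64A = 19 ⇒ A = 19/64.
General solution: y = C₁cos(8x) + C₂sin(8x) + 19/64.


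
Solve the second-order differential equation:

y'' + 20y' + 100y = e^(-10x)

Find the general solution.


Characteristic polynomial (r + 10)² = 0; repeated root r = -10.
y_h = (C₁ + C₂x)e^(-10x). Forcing matches the repeated root (resonance), so try y_p = Ax² e^(-10x).
Substitute and solve for A: 2A = 1, so A = 1/2.
General solution: y = (C₁ + C₂x + (1/2)x²)e^(-10x).


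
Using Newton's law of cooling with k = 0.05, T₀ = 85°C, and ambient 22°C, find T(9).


Newton's law: dT/dt = -k(T - T_a) has solution T(t) = T_a + (T₀ - T_a)e^(-kt).
Plug in T_a = 22, T₀ = 85, k = 0.05, t = 9: T(9) = 22 + (63)e^(-0.45) ≈ 62.2°C.


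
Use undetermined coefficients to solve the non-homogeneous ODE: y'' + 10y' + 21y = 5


Characteristic roots of r² + 10r + 21 = 0 are -3, -7.
y_h = C₁e^(-3x) + C₂e^(-7x).
Constant forcing; try y_p = A. Then 21A = 5 ⇒ A = 5/21.
General solution: y = C₁e^(-3x) + C₂e^(-7x) + 5/21.


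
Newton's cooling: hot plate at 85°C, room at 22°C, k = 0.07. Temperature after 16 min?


Newton's law: dT/dt = -k(T - T_a) has solution T(t) = T_a + (T₀ - T_a)e^(-kt).
Plug in T_a = 22, T₀ = 85, k = 0.07, t = 16: T(16) = 22 + (63)e^(-1.12) ≈ 42.6°C.


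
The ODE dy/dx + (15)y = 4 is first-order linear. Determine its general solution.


P(x) = 15, Q(x) = 4; integrating factor μ = e^(15x).
(μ y)' = 4e^(15x) ⇒ μ y = (4/15)e^(15x) + C.
Divide by μ: y = 4/15 + Ce^(-15x).


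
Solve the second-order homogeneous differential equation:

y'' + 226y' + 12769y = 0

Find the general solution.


Characteristic equation: r² + 226r + 12769 = 0, i.e. (r + 113)² = 0.
Repeated root r = -113; include an x factor for the second linearly independent solution.
General solution: y = (C₁ + C₂x)e^(-113x).


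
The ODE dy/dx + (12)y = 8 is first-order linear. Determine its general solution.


P(x) = 12, Q(x) = 8; integrating factor μ = e^(12x).
(μ y)' = 8e^(12x) ⇒ μ y = (2/3)e^(12x) + C.
Divide by μ: y = 2/3 + Ce^(-12x).


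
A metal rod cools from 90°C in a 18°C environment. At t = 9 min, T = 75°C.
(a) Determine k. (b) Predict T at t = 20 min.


Newton's law: T(t) = T_a + (T₀ - T_a)e^(-kt).
(a) Use T(9) = 75: (75 - 18)/(90 - 18) = e^(-k·9), so k = -ln(0.792)/9 ≈ 0.0260.
(b) Apply k to t = 20: T(20) = 18 + (72)e^(-0.519) ≈ 60.8°C.
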